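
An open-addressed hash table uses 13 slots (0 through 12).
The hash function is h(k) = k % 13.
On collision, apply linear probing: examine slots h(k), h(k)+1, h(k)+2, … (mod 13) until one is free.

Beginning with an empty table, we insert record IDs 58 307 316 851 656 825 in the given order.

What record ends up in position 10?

Insert 58: h=6, slot 6 empty => index 6.
Insert 307: h=8, slot 8 empty => index 8.
Insert 316: h=4, slot 4 empty => index 4.
Insert 851: h=6, slot 6 occupied => index 7.
Insert 656: h=6, slots 6,7,8 occupied => index 9.
Insert 825: h=6, slots 6,7,8,9 occupied => index 10.
Table: [., ., ., ., 316, ., 58, 851, 307, 656, 825, ., .]

825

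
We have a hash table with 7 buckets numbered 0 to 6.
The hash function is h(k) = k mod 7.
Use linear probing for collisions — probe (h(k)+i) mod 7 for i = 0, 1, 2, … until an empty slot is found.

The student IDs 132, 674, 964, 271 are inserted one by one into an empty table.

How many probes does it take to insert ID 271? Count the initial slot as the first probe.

132 hashes to 6; slot 6 is free -> place at 6.
674 hashes to 2; slot 2 is free -> place at 2.
964 hashes to 5; slot 5 is free -> place at 5.
271 hashes to 5; 5,6 taken -> place at 0.
Table: [271, —, 674, —, —, 964, 132]

3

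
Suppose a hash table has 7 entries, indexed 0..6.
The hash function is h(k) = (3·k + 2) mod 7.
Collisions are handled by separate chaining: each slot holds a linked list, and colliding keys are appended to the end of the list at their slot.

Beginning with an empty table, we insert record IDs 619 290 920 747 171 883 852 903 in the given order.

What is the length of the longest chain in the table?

4

Insert 619: h=4, bucket 4 empty → new chain.
Insert 290: h=4, bucket 4 nonempty → append to chain.
Insert 920: h=4, bucket 4 nonempty → append to chain.
Insert 747: h=3, bucket 3 empty → new chain.
Insert 171: h=4, bucket 4 nonempty → append to chain.
Insert 883: h=5, bucket 5 empty → new chain.
Insert 852: h=3, bucket 3 nonempty → append to chain.
Insert 903: h=2, bucket 2 empty → new chain.
Final buckets:
0: —
1: —
2: 903
3: 747 -> 852
4: 619 -> 290 -> 920 -> 171
5: 883
6: —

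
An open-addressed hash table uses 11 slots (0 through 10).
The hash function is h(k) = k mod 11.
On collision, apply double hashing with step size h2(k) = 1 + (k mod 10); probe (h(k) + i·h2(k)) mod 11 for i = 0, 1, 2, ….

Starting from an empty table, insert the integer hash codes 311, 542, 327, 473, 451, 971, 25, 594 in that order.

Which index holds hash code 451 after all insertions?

2

311 hashes to 3; slot 3 is free → place at 3.
542 hashes to 3, h2=3; 3 taken → place at 6.
327 hashes to 8; slot 8 is free → place at 8.
473 hashes to 0; slot 0 is free → place at 0.
451 hashes to 0, h2=2; 0 taken → place at 2.
971 hashes to 3, h2=2; 3 taken → place at 5.
25 hashes to 3, h2=6; 3 taken → place at 9.
594 hashes to 0, h2=5; 0,5 taken → place at 10.
Table: [473, —, 451, 311, —, 971, 542, —, 327, 25, 594]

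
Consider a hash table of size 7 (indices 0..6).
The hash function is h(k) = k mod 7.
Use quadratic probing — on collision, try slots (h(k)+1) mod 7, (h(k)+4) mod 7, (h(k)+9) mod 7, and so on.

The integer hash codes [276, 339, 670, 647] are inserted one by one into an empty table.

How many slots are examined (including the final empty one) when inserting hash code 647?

276: h=3 -> slot 3
339: h=3, probe 3,4 -> slot 4
670: h=5 -> slot 5
647: h=3, probe 3,4,0 -> slot 0
Table: [647, —, —, 276, 339, 670, —]

3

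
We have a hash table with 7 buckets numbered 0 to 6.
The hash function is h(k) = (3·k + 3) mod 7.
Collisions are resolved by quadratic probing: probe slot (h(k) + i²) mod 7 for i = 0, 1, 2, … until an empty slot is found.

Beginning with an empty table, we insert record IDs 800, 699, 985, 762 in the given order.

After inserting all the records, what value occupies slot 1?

762

800 hashes to 2; slot 2 is free → place at 2.
699 hashes to 0; slot 0 is free → place at 0.
985 hashes to 4; slot 4 is free → place at 4.
762 hashes to 0; 0 taken → place at 1.
Table: [699, 762, 800, —, 985, —, —]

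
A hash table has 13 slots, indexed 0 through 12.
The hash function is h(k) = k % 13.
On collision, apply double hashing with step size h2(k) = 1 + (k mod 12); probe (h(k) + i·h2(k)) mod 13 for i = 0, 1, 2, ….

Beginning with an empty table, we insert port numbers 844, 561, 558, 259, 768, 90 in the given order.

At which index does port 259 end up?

844: h=12 => slot 12
561: h=2 => slot 2
558: h=12, h2=7, probe 12,6 => slot 6
259: h=12, h2=8, probe 12,7 => slot 7
768: h=1 => slot 1
90: h=12, h2=7, probe 12,6,0 => slot 0
Table: [90, 768, 561, ., ., ., 558, 259, ., ., ., ., 844]

7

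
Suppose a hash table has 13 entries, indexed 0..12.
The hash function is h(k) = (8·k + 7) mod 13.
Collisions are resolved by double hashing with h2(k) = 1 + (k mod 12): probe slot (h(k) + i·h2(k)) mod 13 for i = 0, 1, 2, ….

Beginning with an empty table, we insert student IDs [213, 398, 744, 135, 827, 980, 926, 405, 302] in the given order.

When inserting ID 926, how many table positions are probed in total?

213: h=8 → slot 8
398: h=6 → slot 6
744: h=5 → slot 5
135: h=8, h2=4, probe 8,12 → slot 12
827: h=6, h2=12, probe 6,5,4 → slot 4
980: h=8, h2=9, probe 8,4,0 → slot 0
926: h=5, h2=3, probe 5,8,11 → slot 11
405: h=10 → slot 10
302: h=5, h2=3, probe 5,8,11,1 → slot 1
Table: [980, 302, _, _, 827, 744, 398, _, 213, _, 405, 926, 135]

3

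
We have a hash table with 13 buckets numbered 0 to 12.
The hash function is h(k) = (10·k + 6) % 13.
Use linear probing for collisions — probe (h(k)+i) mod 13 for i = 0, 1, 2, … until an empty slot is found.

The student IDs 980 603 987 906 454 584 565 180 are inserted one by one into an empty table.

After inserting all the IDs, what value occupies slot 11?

980: h=4 -> slot 4
603: h=4, probe 4,5 -> slot 5
987: h=9 -> slot 9
906: h=5, probe 5,6 -> slot 6
454: h=9, probe 9,10 -> slot 10
584: h=9, probe 9,10,11 -> slot 11
565: h=1 -> slot 1
180: h=12 -> slot 12
Table: [∅, 565, ∅, ∅, 980, 603, 906, ∅, ∅, 987, 454, 584, 180]

584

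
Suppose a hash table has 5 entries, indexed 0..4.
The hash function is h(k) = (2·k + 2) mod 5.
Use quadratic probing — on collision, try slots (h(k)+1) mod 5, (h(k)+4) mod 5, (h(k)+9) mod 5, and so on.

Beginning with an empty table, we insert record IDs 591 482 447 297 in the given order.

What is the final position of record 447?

2

Insert 591: h=4, slot 4 empty => index 4.
Insert 482: h=1, slot 1 empty => index 1.
Insert 447: h=1, slot 1 occupied => index 2.
Insert 297: h=1, slots 1,2 occupied => index 0.
Table: [297, 482, 447, ., 591]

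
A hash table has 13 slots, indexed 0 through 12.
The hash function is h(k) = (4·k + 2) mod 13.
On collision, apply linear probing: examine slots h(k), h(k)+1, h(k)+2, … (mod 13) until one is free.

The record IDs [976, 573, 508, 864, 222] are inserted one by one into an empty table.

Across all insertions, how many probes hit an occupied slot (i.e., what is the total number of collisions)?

6

976: h=6 -> slot 6
573: h=6, probe 6,7 -> slot 7
508: h=6, probe 6,7,8 -> slot 8
864: h=0 -> slot 0
222: h=6, probe 6,7,8,9 -> slot 9
Table: [864, _, _, _, _, _, 976, 573, 508, 222, _, _, _]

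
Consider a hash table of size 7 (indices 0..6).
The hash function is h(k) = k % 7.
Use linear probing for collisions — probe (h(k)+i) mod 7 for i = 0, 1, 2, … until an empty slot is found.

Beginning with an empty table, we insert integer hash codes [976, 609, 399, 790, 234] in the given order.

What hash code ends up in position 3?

976

976: h=3 -> slot 3
609: h=0 -> slot 0
399: h=0, probe 0,1 -> slot 1
790: h=6 -> slot 6
234: h=3, probe 3,4 -> slot 4
Table: [609, 399, _, 976, 234, _, 790]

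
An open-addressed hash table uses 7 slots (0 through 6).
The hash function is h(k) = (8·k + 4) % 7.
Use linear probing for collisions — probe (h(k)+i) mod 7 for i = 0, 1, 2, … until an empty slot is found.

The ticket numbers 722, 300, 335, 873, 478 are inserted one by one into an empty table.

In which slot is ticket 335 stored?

4

722 hashes to 5; slot 5 is free -> place at 5.
300 hashes to 3; slot 3 is free -> place at 3.
335 hashes to 3; 3 taken -> place at 4.
873 hashes to 2; slot 2 is free -> place at 2.
478 hashes to 6; slot 6 is free -> place at 6.
Table: [., ., 873, 300, 335, 722, 478]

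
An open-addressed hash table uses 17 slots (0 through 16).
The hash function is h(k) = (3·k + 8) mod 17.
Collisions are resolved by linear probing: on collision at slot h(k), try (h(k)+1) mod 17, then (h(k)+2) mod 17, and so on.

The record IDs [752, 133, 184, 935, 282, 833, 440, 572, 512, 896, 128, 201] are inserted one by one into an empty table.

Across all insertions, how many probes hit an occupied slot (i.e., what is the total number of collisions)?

8

752 hashes to 3; slot 3 is free → place at 3.
133 hashes to 16; slot 16 is free → place at 16.
184 hashes to 16; 16 taken → place at 0.
935 hashes to 8; slot 8 is free → place at 8.
282 hashes to 4; slot 4 is free → place at 4.
833 hashes to 8; 8 taken → place at 9.
440 hashes to 2; slot 2 is free → place at 2.
572 hashes to 7; slot 7 is free → place at 7.
512 hashes to 14; slot 14 is free → place at 14.
896 hashes to 10; slot 10 is free → place at 10.
128 hashes to 1; slot 1 is free → place at 1.
201 hashes to 16; 16,0,1,2,3,4 taken → place at 5.
Table: [184, 128, 440, 752, 282, 201, _, 572, 935, 833, 896, _, _, _, 512, _, 133]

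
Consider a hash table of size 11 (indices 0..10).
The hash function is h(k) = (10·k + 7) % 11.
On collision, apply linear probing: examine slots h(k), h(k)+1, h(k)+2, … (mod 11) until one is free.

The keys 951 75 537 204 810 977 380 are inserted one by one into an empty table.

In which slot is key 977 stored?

951: h=2 -> slot 2
75: h=9 -> slot 9
537: h=9, probe 9,10 -> slot 10
204: h=1 -> slot 1
810: h=0 -> slot 0
977: h=9, probe 9,10,0,1,2,3 -> slot 3
380: h=1, probe 1,2,3,4 -> slot 4
Table: [810, 204, 951, 977, 380, —, —, —, —, 75, 537]

3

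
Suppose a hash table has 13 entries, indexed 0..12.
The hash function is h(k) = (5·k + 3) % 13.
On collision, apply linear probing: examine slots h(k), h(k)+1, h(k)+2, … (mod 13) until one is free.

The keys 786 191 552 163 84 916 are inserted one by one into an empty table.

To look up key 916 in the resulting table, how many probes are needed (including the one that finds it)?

Insert 786: h=7, slot 7 empty → index 7.
Insert 191: h=9, slot 9 empty → index 9.
Insert 552: h=7, slot 7 occupied → index 8.
Insert 163: h=12, slot 12 empty → index 12.
Insert 84: h=7, slots 7,8,9 occupied → index 10.
Insert 916: h=7, slots 7,8,9,10 occupied → index 11.
Table: [—, —, —, —, —, —, —, 786, 552, 191, 84, 916, 163]
Lookup 916: h=7, probe 7,8,9,10,11 → found at 11.

5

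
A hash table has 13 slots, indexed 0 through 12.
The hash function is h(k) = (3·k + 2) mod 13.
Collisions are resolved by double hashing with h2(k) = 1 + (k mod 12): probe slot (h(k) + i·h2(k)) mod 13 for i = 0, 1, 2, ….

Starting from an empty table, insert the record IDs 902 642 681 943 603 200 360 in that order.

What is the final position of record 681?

Insert 902: h=4, slot 4 empty → index 4.
Insert 642: h=4, h2=7, slot 4 occupied → index 11.
Insert 681: h=4, h2=10, slot 4 occupied → index 1.
Insert 943: h=10, slot 10 empty → index 10.
Insert 603: h=4, h2=4, slot 4 occupied → index 8.
Insert 200: h=4, h2=9, slot 4 occupied → index 0.
Insert 360: h=3, slot 3 empty → index 3.
Table: [200, 681, ., 360, 902, ., ., ., 603, ., 943, 642, .]

1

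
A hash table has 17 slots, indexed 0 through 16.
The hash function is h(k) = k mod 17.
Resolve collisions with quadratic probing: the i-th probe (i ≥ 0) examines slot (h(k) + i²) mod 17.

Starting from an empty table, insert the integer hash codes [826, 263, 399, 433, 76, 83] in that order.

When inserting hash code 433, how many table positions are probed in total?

826 hashes to 10; slot 10 is free -> place at 10.
263 hashes to 8; slot 8 is free -> place at 8.
399 hashes to 8; 8 taken -> place at 9.
433 hashes to 8; 8,9 taken -> place at 12.
76 hashes to 8; 8,9,12 taken -> place at 0.
83 hashes to 15; slot 15 is free -> place at 15.
Table: [76, -, -, -, -, -, -, -, 263, 399, 826, -, 433, -, -, 83, -]

3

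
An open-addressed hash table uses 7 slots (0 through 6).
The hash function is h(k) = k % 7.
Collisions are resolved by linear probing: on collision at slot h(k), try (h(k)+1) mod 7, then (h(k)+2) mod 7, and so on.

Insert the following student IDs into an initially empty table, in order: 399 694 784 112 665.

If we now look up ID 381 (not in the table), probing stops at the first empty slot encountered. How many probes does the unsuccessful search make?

3

399 hashes to 0; slot 0 is free -> place at 0.
694 hashes to 1; slot 1 is free -> place at 1.
784 hashes to 0; 0,1 taken -> place at 2.
112 hashes to 0; 0,1,2 taken -> place at 3.
665 hashes to 0; 0,1,2,3 taken -> place at 4.
Table: [399, 694, 784, 112, 665, ∅, ∅]
Lookup 381: h=3, probe 3,4,5 → slot 5 empty, not found.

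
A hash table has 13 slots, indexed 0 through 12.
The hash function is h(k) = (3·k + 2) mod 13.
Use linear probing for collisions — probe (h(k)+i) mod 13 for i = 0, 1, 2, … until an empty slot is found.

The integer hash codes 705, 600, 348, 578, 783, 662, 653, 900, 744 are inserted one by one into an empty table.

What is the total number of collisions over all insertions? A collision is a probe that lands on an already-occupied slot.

705: h=11 -> slot 11
600: h=8 -> slot 8
348: h=6 -> slot 6
578: h=7 -> slot 7
783: h=11, probe 11,12 -> slot 12
662: h=12, probe 12,0 -> slot 0
653: h=11, probe 11,12,0,1 -> slot 1
900: h=11, probe 11,12,0,1,2 -> slot 2
744: h=11, probe 11,12,0,1,2,3 -> slot 3
Table: [662, 653, 900, 744, ∅, ∅, 348, 578, 600, ∅, ∅, 705, 783]

14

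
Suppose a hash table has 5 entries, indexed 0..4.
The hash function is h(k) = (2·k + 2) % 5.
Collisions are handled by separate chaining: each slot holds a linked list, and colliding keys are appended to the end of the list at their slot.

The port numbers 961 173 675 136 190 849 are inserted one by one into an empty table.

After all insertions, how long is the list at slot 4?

2

Insert 961: h=4, bucket 4 empty -> new chain.
Insert 173: h=3, bucket 3 empty -> new chain.
Insert 675: h=2, bucket 2 empty -> new chain.
Insert 136: h=4, bucket 4 nonempty -> append to chain.
Insert 190: h=2, bucket 2 nonempty -> append to chain.
Insert 849: h=0, bucket 0 empty -> new chain.
Final buckets:
0: 849
1: -
2: 675 -> 190
3: 173
4: 961 -> 136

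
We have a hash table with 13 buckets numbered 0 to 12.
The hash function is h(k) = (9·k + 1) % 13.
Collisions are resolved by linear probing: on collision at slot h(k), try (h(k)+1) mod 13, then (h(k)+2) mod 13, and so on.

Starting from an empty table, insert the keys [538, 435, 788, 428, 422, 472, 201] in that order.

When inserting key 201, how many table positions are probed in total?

Insert 538: h=7, slot 7 empty => index 7.
Insert 435: h=3, slot 3 empty => index 3.
Insert 788: h=8, slot 8 empty => index 8.
Insert 428: h=5, slot 5 empty => index 5.
Insert 422: h=3, slot 3 occupied => index 4.
Insert 472: h=11, slot 11 empty => index 11.
Insert 201: h=3, slots 3,4,5 occupied => index 6.
Table: [—, —, —, 435, 422, 428, 201, 538, 788, —, —, 472, —]

4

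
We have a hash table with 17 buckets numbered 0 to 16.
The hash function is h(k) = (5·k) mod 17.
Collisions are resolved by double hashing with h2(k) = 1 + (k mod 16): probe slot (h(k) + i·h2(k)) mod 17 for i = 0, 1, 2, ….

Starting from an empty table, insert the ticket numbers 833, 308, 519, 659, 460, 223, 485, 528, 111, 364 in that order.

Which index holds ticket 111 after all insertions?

8

833 hashes to 0; slot 0 is free => place at 0.
308 hashes to 10; slot 10 is free => place at 10.
519 hashes to 11; slot 11 is free => place at 11.
659 hashes to 14; slot 14 is free => place at 14.
460 hashes to 5; slot 5 is free => place at 5.
223 hashes to 10, h2=16; 10 taken => place at 9.
485 hashes to 11, h2=6; 11,0 taken => place at 6.
528 hashes to 5, h2=1; 5,6 taken => place at 7.
111 hashes to 11, h2=16; 11,10,9 taken => place at 8.
364 hashes to 1; slot 1 is free => place at 1.
Table: [833, 364, _, _, _, 460, 485, 528, 111, 223, 308, 519, _, _, 659, _, _]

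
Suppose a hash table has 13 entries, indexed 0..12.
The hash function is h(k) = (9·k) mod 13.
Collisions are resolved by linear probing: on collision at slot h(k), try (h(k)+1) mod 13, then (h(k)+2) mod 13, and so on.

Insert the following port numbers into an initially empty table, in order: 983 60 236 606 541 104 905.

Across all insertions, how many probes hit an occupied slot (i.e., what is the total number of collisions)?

983 hashes to 7; slot 7 is free -> place at 7.
60 hashes to 7; 7 taken -> place at 8.
236 hashes to 5; slot 5 is free -> place at 5.
606 hashes to 7; 7,8 taken -> place at 9.
541 hashes to 7; 7,8,9 taken -> place at 10.
104 hashes to 0; slot 0 is free -> place at 0.
905 hashes to 7; 7,8,9,10 taken -> place at 11.
Table: [104, ∅, ∅, ∅, ∅, 236, ∅, 983, 60, 606, 541, 905, ∅]

10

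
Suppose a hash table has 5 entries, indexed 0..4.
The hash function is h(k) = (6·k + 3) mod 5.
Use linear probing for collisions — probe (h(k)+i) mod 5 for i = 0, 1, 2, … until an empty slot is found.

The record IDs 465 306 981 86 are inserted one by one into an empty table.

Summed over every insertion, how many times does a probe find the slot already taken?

465: h=3 -> slot 3
306: h=4 -> slot 4
981: h=4, probe 4,0 -> slot 0
86: h=4, probe 4,0,1 -> slot 1
Table: [981, 86, -, 465, 306]

3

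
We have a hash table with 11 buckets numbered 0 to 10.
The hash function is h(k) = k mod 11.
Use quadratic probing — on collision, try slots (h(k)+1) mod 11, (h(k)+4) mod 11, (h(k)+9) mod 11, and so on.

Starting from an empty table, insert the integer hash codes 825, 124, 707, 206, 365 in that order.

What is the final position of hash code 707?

825 hashes to 0; slot 0 is free -> place at 0.
124 hashes to 3; slot 3 is free -> place at 3.
707 hashes to 3; 3 taken -> place at 4.
206 hashes to 8; slot 8 is free -> place at 8.
365 hashes to 2; slot 2 is free -> place at 2.
Table: [825, _, 365, 124, 707, _, _, _, 206, _, _]

4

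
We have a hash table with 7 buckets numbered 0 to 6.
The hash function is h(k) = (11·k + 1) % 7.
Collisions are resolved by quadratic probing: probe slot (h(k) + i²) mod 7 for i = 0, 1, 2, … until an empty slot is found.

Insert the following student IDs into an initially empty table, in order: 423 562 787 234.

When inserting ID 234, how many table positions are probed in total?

3

423: h=6 -> slot 6
562: h=2 -> slot 2
787: h=6, probe 6,0 -> slot 0
234: h=6, probe 6,0,3 -> slot 3
Table: [787, -, 562, 234, -, -, 423]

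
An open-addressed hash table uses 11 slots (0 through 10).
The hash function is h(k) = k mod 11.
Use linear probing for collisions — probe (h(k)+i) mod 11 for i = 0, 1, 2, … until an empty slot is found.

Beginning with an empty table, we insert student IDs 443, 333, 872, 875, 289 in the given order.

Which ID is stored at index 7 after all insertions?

289

443: h=3 → slot 3
333: h=3, probe 3,4 → slot 4
872: h=3, probe 3,4,5 → slot 5
875: h=6 → slot 6
289: h=3, probe 3,4,5,6,7 → slot 7
Table: [∅, ∅, ∅, 443, 333, 872, 875, 289, ∅, ∅, ∅]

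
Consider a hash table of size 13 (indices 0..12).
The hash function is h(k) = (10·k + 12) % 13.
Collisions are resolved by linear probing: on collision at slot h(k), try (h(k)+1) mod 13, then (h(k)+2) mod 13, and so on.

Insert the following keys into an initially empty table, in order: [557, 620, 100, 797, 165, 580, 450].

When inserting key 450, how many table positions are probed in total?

557 hashes to 5; slot 5 is free → place at 5.
620 hashes to 11; slot 11 is free → place at 11.
100 hashes to 11; 11 taken → place at 12.
797 hashes to 0; slot 0 is free → place at 0.
165 hashes to 11; 11,12,0 taken → place at 1.
580 hashes to 1; 1 taken → place at 2.
450 hashes to 1; 1,2 taken → place at 3.
Table: [797, 165, 580, 450, ., 557, ., ., ., ., ., 620, 100]

3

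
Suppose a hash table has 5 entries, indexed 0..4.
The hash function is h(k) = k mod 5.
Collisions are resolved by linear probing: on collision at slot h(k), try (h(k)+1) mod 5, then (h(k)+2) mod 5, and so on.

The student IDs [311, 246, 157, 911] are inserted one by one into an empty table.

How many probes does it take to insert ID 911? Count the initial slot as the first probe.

Insert 311: h=1, slot 1 empty -> index 1.
Insert 246: h=1, slot 1 occupied -> index 2.
Insert 157: h=2, slot 2 occupied -> index 3.
Insert 911: h=1, slots 1,2,3 occupied -> index 4.
Table: [∅, 311, 246, 157, 911]

4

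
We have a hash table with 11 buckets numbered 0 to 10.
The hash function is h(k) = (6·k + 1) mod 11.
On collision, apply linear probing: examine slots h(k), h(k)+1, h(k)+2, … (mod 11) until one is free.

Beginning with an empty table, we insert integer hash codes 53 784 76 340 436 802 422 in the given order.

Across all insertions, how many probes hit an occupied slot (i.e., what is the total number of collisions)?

53: h=0 => slot 0
784: h=8 => slot 8
76: h=6 => slot 6
340: h=6, probe 6,7 => slot 7
436: h=10 => slot 10
802: h=6, probe 6,7,8,9 => slot 9
422: h=3 => slot 3
Table: [53, _, _, 422, _, _, 76, 340, 784, 802, 436]

4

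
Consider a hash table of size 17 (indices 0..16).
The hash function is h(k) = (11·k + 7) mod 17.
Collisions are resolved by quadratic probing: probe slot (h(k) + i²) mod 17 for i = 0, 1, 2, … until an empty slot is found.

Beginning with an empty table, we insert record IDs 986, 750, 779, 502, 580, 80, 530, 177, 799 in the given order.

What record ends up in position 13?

986: h=7 → slot 7
750: h=12 → slot 12
779: h=8 → slot 8
502: h=4 → slot 4
580: h=12, probe 12,13 → slot 13
80: h=3 → slot 3
530: h=6 → slot 6
177: h=16 → slot 16
799: h=7, probe 7,8,11 → slot 11
Table: [., ., ., 80, 502, ., 530, 986, 779, ., ., 799, 750, 580, ., ., 177]

580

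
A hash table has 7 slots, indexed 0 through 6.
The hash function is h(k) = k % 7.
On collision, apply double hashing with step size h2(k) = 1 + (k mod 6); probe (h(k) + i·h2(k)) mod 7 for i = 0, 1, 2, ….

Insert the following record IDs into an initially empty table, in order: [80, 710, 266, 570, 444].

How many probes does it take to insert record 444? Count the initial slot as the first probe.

3

80: h=3 → slot 3
710: h=3, h2=3, probe 3,6 → slot 6
266: h=0 → slot 0
570: h=3, h2=1, probe 3,4 → slot 4
444: h=3, h2=1, probe 3,4,5 → slot 5
Table: [266, ., ., 80, 570, 444, 710]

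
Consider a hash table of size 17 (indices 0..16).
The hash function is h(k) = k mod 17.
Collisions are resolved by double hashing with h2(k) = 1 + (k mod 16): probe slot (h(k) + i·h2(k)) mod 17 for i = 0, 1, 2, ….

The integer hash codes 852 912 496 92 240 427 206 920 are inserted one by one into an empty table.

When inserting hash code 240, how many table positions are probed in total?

3

852 hashes to 2; slot 2 is free -> place at 2.
912 hashes to 11; slot 11 is free -> place at 11.
496 hashes to 3; slot 3 is free -> place at 3.
92 hashes to 7; slot 7 is free -> place at 7.
240 hashes to 2, h2=1; 2,3 taken -> place at 4.
427 hashes to 2, h2=12; 2 taken -> place at 14.
206 hashes to 2, h2=15; 2 taken -> place at 0.
920 hashes to 2, h2=9; 2,11,3 taken -> place at 12.
Table: [206, ., 852, 496, 240, ., ., 92, ., ., ., 912, 920, ., 427, ., .]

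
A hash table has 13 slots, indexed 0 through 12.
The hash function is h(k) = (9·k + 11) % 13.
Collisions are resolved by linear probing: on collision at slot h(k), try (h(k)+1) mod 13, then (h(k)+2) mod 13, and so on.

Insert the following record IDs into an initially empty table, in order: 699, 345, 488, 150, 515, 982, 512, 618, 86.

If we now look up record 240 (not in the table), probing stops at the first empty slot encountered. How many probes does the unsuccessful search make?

3

699: h=10 → slot 10
345: h=9 → slot 9
488: h=9, probe 9,10,11 → slot 11
150: h=9, probe 9,10,11,12 → slot 12
515: h=5 → slot 5
982: h=9, probe 9,10,11,12,0 → slot 0
512: h=4 → slot 4
618: h=9, probe 9,10,11,12,0,1 → slot 1
86: h=5, probe 5,6 → slot 6
Table: [982, 618, -, -, 512, 515, 86, -, -, 345, 699, 488, 150]
Lookup 240: h=0, probe 0,1,2 → slot 2 empty, not found.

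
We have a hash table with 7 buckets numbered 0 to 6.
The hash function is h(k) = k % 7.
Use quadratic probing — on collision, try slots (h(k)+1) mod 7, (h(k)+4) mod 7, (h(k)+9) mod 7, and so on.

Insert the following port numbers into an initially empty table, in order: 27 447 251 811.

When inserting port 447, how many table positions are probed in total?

27: h=6 -> slot 6
447: h=6, probe 6,0 -> slot 0
251: h=6, probe 6,0,3 -> slot 3
811: h=6, probe 6,0,3,1 -> slot 1
Table: [447, 811, —, 251, —, —, 27]

2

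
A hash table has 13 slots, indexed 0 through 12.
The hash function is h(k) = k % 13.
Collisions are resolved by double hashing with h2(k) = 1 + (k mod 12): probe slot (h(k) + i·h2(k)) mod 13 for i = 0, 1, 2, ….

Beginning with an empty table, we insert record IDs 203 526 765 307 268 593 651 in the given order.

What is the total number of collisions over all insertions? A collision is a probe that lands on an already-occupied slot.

Insert 203: h=8, slot 8 empty → index 8.
Insert 526: h=6, slot 6 empty → index 6.
Insert 765: h=11, slot 11 empty → index 11.
Insert 307: h=8, h2=8, slot 8 occupied → index 3.
Insert 268: h=8, h2=5, slot 8 occupied → index 0.
Insert 593: h=8, h2=6, slot 8 occupied → index 1.
Insert 651: h=1, h2=4, slot 1 occupied → index 5.
Table: [268, 593, _, 307, _, 651, 526, _, 203, _, _, 765, _]

4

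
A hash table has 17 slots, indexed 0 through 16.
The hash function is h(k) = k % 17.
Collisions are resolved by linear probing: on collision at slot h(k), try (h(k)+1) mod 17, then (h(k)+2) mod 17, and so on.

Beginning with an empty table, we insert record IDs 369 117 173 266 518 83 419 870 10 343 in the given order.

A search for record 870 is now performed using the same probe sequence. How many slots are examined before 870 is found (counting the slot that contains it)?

2

369 hashes to 12; slot 12 is free => place at 12.
117 hashes to 15; slot 15 is free => place at 15.
173 hashes to 3; slot 3 is free => place at 3.
266 hashes to 11; slot 11 is free => place at 11.
518 hashes to 8; slot 8 is free => place at 8.
83 hashes to 15; 15 taken => place at 16.
419 hashes to 11; 11,12 taken => place at 13.
870 hashes to 3; 3 taken => place at 4.
10 hashes to 10; slot 10 is free => place at 10.
343 hashes to 3; 3,4 taken => place at 5.
Table: [_, _, _, 173, 870, 343, _, _, 518, _, 10, 266, 369, 419, _, 117, 83]
Lookup 870: h=3, probe 3,4 → found at 4.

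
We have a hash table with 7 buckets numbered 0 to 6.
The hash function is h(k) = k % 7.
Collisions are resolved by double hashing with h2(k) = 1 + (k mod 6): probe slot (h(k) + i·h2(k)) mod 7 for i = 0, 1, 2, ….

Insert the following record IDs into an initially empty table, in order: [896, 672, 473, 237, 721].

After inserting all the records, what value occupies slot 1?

672

896 hashes to 0; slot 0 is free → place at 0.
672 hashes to 0, h2=1; 0 taken → place at 1.
473 hashes to 4; slot 4 is free → place at 4.
237 hashes to 6; slot 6 is free → place at 6.
721 hashes to 0, h2=2; 0 taken → place at 2.
Table: [896, 672, 721, —, 473, —, 237]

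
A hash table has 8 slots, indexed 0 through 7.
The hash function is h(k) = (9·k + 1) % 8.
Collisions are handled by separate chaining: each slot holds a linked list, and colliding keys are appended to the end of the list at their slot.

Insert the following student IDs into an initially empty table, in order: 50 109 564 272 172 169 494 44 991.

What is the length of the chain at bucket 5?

Insert 50: h=3, bucket 3 empty -> new chain.
Insert 109: h=6, bucket 6 empty -> new chain.
Insert 564: h=5, bucket 5 empty -> new chain.
Insert 272: h=1, bucket 1 empty -> new chain.
Insert 172: h=5, bucket 5 nonempty -> append to chain.
Insert 169: h=2, bucket 2 empty -> new chain.
Insert 494: h=7, bucket 7 empty -> new chain.
Insert 44: h=5, bucket 5 nonempty -> append to chain.
Insert 991: h=0, bucket 0 empty -> new chain.
Final buckets:
0: 991
1: 272
2: 169
3: 50
4: _
5: 564 -> 172 -> 44
6: 109
7: 494

3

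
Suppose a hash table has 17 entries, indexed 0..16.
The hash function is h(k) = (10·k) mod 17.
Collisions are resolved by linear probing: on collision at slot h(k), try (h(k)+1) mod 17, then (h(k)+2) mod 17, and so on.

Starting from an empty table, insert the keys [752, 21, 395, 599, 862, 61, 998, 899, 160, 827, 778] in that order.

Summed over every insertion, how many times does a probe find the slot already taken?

Insert 752: h=6, slot 6 empty => index 6.
Insert 21: h=6, slot 6 occupied => index 7.
Insert 395: h=6, slots 6,7 occupied => index 8.
Insert 599: h=6, slots 6,7,8 occupied => index 9.
Insert 862: h=1, slot 1 empty => index 1.
Insert 61: h=15, slot 15 empty => index 15.
Insert 998: h=1, slot 1 occupied => index 2.
Insert 899: h=14, slot 14 empty => index 14.
Insert 160: h=2, slot 2 occupied => index 3.
Insert 827: h=8, slots 8,9 occupied => index 10.
Insert 778: h=11, slot 11 empty => index 11.
Table: [., 862, 998, 160, ., ., 752, 21, 395, 599, 827, 778, ., ., 899, 61, .]

10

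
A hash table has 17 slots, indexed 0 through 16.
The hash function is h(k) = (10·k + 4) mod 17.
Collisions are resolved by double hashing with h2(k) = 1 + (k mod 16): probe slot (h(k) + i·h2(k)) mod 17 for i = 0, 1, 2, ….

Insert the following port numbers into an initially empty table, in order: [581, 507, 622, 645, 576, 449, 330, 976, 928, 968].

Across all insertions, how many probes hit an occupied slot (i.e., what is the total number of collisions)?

7

581: h=0 → slot 0
507: h=8 → slot 8
622: h=2 → slot 2
645: h=11 → slot 11
576: h=1 → slot 1
449: h=6 → slot 6
330: h=6, h2=11, probe 6,0,11,5 → slot 5
976: h=6, h2=1, probe 6,7 → slot 7
928: h=2, h2=1, probe 2,3 → slot 3
968: h=11, h2=9, probe 11,3,12 → slot 12
Table: [581, 576, 622, 928, ., 330, 449, 976, 507, ., ., 645, 968, ., ., ., .]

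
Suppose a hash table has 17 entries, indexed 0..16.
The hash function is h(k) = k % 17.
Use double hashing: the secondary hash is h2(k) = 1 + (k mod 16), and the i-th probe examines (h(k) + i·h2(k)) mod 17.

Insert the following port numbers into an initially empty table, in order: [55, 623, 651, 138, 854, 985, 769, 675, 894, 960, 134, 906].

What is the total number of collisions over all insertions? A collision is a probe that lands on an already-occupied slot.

8

Insert 55: h=4, slot 4 empty -> index 4.
Insert 623: h=11, slot 11 empty -> index 11.
Insert 651: h=5, slot 5 empty -> index 5.
Insert 138: h=2, slot 2 empty -> index 2.
Insert 854: h=4, h2=7, slots 4,11 occupied -> index 1.
Insert 985: h=16, slot 16 empty -> index 16.
Insert 769: h=4, h2=2, slot 4 occupied -> index 6.
Insert 675: h=12, slot 12 empty -> index 12.
Insert 894: h=10, slot 10 empty -> index 10.
Insert 960: h=8, slot 8 empty -> index 8.
Insert 134: h=15, slot 15 empty -> index 15.
Insert 906: h=5, h2=11, slots 5,16,10,4,15 occupied -> index 9.
Table: [∅, 854, 138, ∅, 55, 651, 769, ∅, 960, 906, 894, 623, 675, ∅, ∅, 134, 985]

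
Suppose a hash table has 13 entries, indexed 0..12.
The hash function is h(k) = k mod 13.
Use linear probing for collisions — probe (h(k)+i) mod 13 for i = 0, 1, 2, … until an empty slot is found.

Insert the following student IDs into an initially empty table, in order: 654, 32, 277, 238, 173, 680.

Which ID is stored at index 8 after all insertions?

173

Insert 654: h=4, slot 4 empty -> index 4.
Insert 32: h=6, slot 6 empty -> index 6.
Insert 277: h=4, slot 4 occupied -> index 5.
Insert 238: h=4, slots 4,5,6 occupied -> index 7.
Insert 173: h=4, slots 4,5,6,7 occupied -> index 8.
Insert 680: h=4, slots 4,5,6,7,8 occupied -> index 9.
Table: [—, —, —, —, 654, 277, 32, 238, 173, 680, —, —, —]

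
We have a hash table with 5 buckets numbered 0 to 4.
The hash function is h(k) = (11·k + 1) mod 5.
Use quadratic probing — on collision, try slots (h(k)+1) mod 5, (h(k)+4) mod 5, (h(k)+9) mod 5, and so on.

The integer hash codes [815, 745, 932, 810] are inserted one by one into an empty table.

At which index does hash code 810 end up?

0

815 hashes to 1; slot 1 is free => place at 1.
745 hashes to 1; 1 taken => place at 2.
932 hashes to 3; slot 3 is free => place at 3.
810 hashes to 1; 1,2 taken => place at 0.
Table: [810, 815, 745, 932, ∅]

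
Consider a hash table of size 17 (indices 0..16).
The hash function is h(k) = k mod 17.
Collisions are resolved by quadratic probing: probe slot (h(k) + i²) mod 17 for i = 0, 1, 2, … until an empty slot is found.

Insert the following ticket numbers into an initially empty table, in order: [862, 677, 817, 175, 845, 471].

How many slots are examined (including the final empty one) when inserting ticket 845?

2

862: h=12 -> slot 12
677: h=14 -> slot 14
817: h=1 -> slot 1
175: h=5 -> slot 5
845: h=12, probe 12,13 -> slot 13
471: h=12, probe 12,13,16 -> slot 16
Table: [—, 817, —, —, —, 175, —, —, —, —, —, —, 862, 845, 677, —, 471]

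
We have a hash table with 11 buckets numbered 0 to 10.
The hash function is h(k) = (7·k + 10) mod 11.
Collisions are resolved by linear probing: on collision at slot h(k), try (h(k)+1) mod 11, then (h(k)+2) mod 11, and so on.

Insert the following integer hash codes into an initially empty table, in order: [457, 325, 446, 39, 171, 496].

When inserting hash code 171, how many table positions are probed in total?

5

Insert 457: h=8, slot 8 empty → index 8.
Insert 325: h=8, slot 8 occupied → index 9.
Insert 446: h=8, slots 8,9 occupied → index 10.
Insert 39: h=8, slots 8,9,10 occupied → index 0.
Insert 171: h=8, slots 8,9,10,0 occupied → index 1.
Insert 496: h=6, slot 6 empty → index 6.
Table: [39, 171, ., ., ., ., 496, ., 457, 325, 446]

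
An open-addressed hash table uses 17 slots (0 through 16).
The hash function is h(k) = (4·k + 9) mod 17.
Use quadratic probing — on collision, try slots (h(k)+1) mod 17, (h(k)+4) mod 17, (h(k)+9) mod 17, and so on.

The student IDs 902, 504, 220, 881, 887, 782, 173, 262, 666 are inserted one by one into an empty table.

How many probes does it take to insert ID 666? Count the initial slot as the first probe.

902 hashes to 13; slot 13 is free → place at 13.
504 hashes to 2; slot 2 is free → place at 2.
220 hashes to 5; slot 5 is free → place at 5.
881 hashes to 14; slot 14 is free → place at 14.
887 hashes to 4; slot 4 is free → place at 4.
782 hashes to 9; slot 9 is free → place at 9.
173 hashes to 4; 4,5 taken → place at 8.
262 hashes to 3; slot 3 is free → place at 3.
666 hashes to 4; 4,5,8,13,3 taken → place at 12.
Table: [∅, ∅, 504, 262, 887, 220, ∅, ∅, 173, 782, ∅, ∅, 666, 902, 881, ∅, ∅]

6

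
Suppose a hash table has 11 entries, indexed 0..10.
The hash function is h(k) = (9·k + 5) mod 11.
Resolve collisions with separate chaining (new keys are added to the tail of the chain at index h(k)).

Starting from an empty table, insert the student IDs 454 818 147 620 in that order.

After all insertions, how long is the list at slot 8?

3

454 -> bucket 10
818 -> bucket 8
147 -> bucket 8 (collision)
620 -> bucket 8 (collision)
Final buckets:
0: .
1: .
2: .
3: .
4: .
5: .
6: .
7: .
8: 818 -> 147 -> 620
9: .
10: 454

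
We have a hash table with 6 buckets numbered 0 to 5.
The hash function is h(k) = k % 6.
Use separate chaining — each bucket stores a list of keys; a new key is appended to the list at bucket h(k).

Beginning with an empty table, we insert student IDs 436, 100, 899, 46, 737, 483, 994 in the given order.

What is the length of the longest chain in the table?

436 → bucket 4
100 → bucket 4 (collision)
899 → bucket 5
46 → bucket 4 (collision)
737 → bucket 5 (collision)
483 → bucket 3
994 → bucket 4 (collision)
Final buckets:
0: ∅
1: ∅
2: ∅
3: 483
4: 436 -> 100 -> 46 -> 994
5: 899 -> 737

4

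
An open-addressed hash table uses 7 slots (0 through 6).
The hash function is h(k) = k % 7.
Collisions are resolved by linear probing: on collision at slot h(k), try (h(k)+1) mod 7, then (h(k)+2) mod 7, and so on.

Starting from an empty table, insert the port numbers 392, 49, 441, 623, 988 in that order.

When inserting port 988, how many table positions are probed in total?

4

Insert 392: h=0, slot 0 empty → index 0.
Insert 49: h=0, slot 0 occupied → index 1.
Insert 441: h=0, slots 0,1 occupied → index 2.
Insert 623: h=0, slots 0,1,2 occupied → index 3.
Insert 988: h=1, slots 1,2,3 occupied → index 4.
Table: [392, 49, 441, 623, 988, ∅, ∅]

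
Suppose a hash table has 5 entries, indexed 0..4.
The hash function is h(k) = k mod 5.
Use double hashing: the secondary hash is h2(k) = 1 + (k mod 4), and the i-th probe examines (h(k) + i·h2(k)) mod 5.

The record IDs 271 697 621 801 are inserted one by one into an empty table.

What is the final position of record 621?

3

271: h=1 → slot 1
697: h=2 → slot 2
621: h=1, h2=2, probe 1,3 → slot 3
801: h=1, h2=2, probe 1,3,0 → slot 0
Table: [801, 271, 697, 621, .]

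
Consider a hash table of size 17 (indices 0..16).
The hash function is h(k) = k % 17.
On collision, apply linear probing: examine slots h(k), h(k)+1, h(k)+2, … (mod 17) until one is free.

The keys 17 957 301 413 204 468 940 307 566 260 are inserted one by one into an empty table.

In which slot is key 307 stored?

17 hashes to 0; slot 0 is free → place at 0.
957 hashes to 5; slot 5 is free → place at 5.
301 hashes to 12; slot 12 is free → place at 12.
413 hashes to 5; 5 taken → place at 6.
204 hashes to 0; 0 taken → place at 1.
468 hashes to 9; slot 9 is free → place at 9.
940 hashes to 5; 5,6 taken → place at 7.
307 hashes to 1; 1 taken → place at 2.
566 hashes to 5; 5,6,7 taken → place at 8.
260 hashes to 5; 5,6,7,8,9 taken → place at 10.
Table: [17, 204, 307, ∅, ∅, 957, 413, 940, 566, 468, 260, ∅, 301, ∅, ∅, ∅, ∅]

2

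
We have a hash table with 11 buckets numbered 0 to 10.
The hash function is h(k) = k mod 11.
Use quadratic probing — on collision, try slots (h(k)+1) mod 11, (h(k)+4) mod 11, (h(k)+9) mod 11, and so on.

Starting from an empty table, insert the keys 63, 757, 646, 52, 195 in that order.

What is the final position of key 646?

1

63 hashes to 8; slot 8 is free → place at 8.
757 hashes to 9; slot 9 is free → place at 9.
646 hashes to 8; 8,9 taken → place at 1.
52 hashes to 8; 8,9,1 taken → place at 6.
195 hashes to 8; 8,9,1,6 taken → place at 2.
Table: [-, 646, 195, -, -, -, 52, -, 63, 757, -]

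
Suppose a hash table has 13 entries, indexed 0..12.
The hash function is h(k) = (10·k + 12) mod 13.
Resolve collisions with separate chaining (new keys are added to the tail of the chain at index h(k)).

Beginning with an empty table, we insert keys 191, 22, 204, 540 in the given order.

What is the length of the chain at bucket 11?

191 → bucket 11
22 → bucket 11 (collision)
204 → bucket 11 (collision)
540 → bucket 4
Final buckets:
0: -
1: -
2: -
3: -
4: 540
5: -
6: -
7: -
8: -
9: -
10: -
11: 191 -> 22 -> 204
12: -

3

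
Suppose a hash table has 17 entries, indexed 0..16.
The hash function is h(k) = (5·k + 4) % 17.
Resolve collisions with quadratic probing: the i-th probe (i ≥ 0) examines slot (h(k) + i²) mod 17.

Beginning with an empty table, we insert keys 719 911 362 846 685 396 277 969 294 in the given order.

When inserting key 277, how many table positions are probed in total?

719 hashes to 12; slot 12 is free -> place at 12.
911 hashes to 3; slot 3 is free -> place at 3.
362 hashes to 12; 12 taken -> place at 13.
846 hashes to 1; slot 1 is free -> place at 1.
685 hashes to 12; 12,13 taken -> place at 16.
396 hashes to 12; 12,13,16 taken -> place at 4.
277 hashes to 12; 12,13,16,4 taken -> place at 11.
969 hashes to 4; 4 taken -> place at 5.
294 hashes to 12; 12,13,16,4,11,3 taken -> place at 14.
Table: [-, 846, -, 911, 396, 969, -, -, -, -, -, 277, 719, 362, 294, -, 685]

5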